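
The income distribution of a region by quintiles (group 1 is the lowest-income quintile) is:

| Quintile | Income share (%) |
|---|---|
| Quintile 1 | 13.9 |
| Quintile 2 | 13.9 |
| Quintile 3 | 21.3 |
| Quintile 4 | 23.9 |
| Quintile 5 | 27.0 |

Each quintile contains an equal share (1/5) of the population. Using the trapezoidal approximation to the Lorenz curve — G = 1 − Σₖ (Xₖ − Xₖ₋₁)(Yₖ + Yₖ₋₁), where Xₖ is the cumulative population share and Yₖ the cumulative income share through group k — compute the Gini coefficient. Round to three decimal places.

0.145

Cumulative income shares Yₖ: 0.1390, 0.2780, 0.4910, 0.7300, 1.0000
Σ (Xₖ−Xₖ₋₁)(Yₖ+Yₖ₋₁) = (1/5)(0.1390+0.0000) + (1/5)(0.2780+0.1390) + (1/5)(0.4910+0.2780) + (1/5)(0.7300+0.4910) + (1/5)(1.0000+0.7300)
  = 0.0278 + 0.0834 + 0.1538 + 0.2442 + 0.3460 = 0.8552
G = 1 − 0.8552 = 0.1448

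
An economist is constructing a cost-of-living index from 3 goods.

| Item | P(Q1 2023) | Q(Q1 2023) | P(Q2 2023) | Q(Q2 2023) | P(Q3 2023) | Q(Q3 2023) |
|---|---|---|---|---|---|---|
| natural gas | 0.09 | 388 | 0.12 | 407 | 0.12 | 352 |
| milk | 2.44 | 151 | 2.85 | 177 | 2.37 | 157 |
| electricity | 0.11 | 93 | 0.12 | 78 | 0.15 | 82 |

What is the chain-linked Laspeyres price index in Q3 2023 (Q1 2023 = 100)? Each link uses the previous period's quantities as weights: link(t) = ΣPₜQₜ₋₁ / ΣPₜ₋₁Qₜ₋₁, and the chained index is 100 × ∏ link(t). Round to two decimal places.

100.68

Link Q1 2023→Q2 2023:
ΣP(Q2 2023)Q(Q1 2023) = 0.12×388 + 2.85×151 + 0.12×93 = 46.56 + 430.35 + 11.16 = 488.07
ΣP(Q1 2023)Q(Q1 2023) = 0.09×388 + 2.44×151 + 0.11×93 = 34.92 + 368.44 + 10.23 = 413.59
link = 488.07/413.59 = 1.180082
Link Q2 2023→Q3 2023:
ΣP(Q3 2023)Q(Q2 2023) = 0.12×407 + 2.37×177 + 0.15×78 = 48.84 + 419.49 + 11.7 = 480.03
ΣP(Q2 2023)Q(Q2 2023) = 0.12×407 + 2.85×177 + 0.12×78 = 48.84 + 504.45 + 9.36 = 562.65
link = 480.03/562.65 = 0.853159
Chained index = 100 × 1.180082 × 0.853159 = 100.6798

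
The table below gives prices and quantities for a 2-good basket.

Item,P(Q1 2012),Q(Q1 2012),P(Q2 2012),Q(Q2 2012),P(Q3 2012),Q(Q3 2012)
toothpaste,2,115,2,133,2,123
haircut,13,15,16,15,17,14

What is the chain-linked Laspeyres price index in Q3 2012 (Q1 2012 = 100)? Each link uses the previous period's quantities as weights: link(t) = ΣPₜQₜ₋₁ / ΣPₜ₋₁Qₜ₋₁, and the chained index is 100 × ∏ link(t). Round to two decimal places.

113.87

Link Q1 2012→Q2 2012:
ΣP(Q2 2012)Q(Q1 2012) = 2×115 + 16×15 = 230 + 240 = 470
ΣP(Q1 2012)Q(Q1 2012) = 2×115 + 13×15 = 230 + 195 = 425
link = 470/425 = 1.105882
Link Q2 2012→Q3 2012:
ΣP(Q3 2012)Q(Q2 2012) = 2×133 + 17×15 = 266 + 255 = 521
ΣP(Q2 2012)Q(Q2 2012) = 2×133 + 16×15 = 266 + 240 = 506
link = 521/506 = 1.029644
Chained index = 100 × 1.105882 × 1.029644 = 113.8665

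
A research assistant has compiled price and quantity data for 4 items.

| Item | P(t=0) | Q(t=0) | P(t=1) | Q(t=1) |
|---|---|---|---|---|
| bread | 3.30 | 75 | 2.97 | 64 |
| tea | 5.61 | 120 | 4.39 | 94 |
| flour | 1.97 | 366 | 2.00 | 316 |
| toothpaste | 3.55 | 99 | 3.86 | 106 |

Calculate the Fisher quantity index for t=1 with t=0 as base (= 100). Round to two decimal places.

Laspeyres component (base-period weights):
ΣP(t=0)Q(t=1) = 3.30×64 + 5.61×94 + 1.97×316 + 3.55×106 = 211.2 + 527.34 + 622.52 + 376.3 = 1737.36
ΣP(t=0)Q(t=0) = 3.30×75 + 5.61×120 + 1.97×366 + 3.55×99 = 247.5 + 673.2 + 721.02 + 351.45 = 1993.17
L = 1737.36 / 1993.17 × 100 = 87.1657
Paasche component (current-period weights):
ΣP(t=1)Q(t=1) = 2.97×64 + 4.39×94 + 2.00×316 + 3.86×106 = 190.08 + 412.66 + 632 + 409.16 = 1643.9
ΣP(t=1)Q(t=0) = 2.97×75 + 4.39×120 + 2.00×366 + 3.86×99 = 222.75 + 526.8 + 732 + 382.14 = 1863.69
P = 1643.9 / 1863.69 × 100 = 88.2067
Fisher = √(L × P) = √(87.1657 × 88.2067) = 87.6847

87.68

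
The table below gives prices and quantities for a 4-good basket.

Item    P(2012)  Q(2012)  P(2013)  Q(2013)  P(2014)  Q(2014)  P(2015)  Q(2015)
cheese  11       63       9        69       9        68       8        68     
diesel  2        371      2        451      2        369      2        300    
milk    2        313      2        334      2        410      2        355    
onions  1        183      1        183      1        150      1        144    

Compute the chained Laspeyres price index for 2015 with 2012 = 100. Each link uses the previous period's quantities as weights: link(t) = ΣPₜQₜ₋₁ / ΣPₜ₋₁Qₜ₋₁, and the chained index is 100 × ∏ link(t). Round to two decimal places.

Link 2012→2013:
ΣP(2013)Q(2012) = 9×63 + 2×371 + 2×313 + 1×183 = 567 + 742 + 626 + 183 = 2118
ΣP(2012)Q(2012) = 11×63 + 2×371 + 2×313 + 1×183 = 693 + 742 + 626 + 183 = 2244
link = 2118/2244 = 0.943850
Link 2013→2014:
ΣP(2014)Q(2013) = 9×69 + 2×451 + 2×334 + 1×183 = 621 + 902 + 668 + 183 = 2374
ΣP(2013)Q(2013) = 9×69 + 2×451 + 2×334 + 1×183 = 621 + 902 + 668 + 183 = 2374
link = 2374/2374 = 1.000000
Link 2014→2015:
ΣP(2015)Q(2014) = 8×68 + 2×369 + 2×410 + 1×150 = 544 + 738 + 820 + 150 = 2252
ΣP(2014)Q(2014) = 9×68 + 2×369 + 2×410 + 1×150 = 612 + 738 + 820 + 150 = 2320
link = 2252/2320 = 0.970690
Chained index = 100 × 0.943850 × 1.000000 × 0.970690 = 91.6186

91.62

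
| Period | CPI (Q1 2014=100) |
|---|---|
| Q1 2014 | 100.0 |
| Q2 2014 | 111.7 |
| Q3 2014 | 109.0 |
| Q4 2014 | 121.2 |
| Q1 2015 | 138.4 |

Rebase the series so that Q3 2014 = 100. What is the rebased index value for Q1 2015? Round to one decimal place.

Rebased(Q1 2015) = 138.4 / 109.0 × 100 = 126.9725

127.0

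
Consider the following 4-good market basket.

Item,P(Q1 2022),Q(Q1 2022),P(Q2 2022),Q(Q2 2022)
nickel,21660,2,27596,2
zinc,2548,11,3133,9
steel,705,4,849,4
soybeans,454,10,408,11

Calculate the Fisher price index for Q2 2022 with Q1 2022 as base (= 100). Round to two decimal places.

123.32

Laspeyres component (base-period weights):
ΣP(Q2 2022)Q(Q1 2022) = 27596×2 + 3133×11 + 849×4 + 408×10 = 55192 + 34463 + 3396 + 4080 = 97131
ΣP(Q1 2022)Q(Q1 2022) = 21660×2 + 2548×11 + 705×4 + 454×10 = 43320 + 28028 + 2820 + 4540 = 78708
L = 97131 / 78708 × 100 = 123.4068
Paasche component (current-period weights):
ΣP(Q2 2022)Q(Q2 2022) = 27596×2 + 3133×9 + 849×4 + 408×11 = 55192 + 28197 + 3396 + 4488 = 91273
ΣP(Q1 2022)Q(Q2 2022) = 21660×2 + 2548×9 + 705×4 + 454×11 = 43320 + 22932 + 2820 + 4994 = 74066
P = 91273 / 74066 × 100 = 123.2320
Fisher = √(L × P) = √(123.4068 × 123.2320) = 123.3193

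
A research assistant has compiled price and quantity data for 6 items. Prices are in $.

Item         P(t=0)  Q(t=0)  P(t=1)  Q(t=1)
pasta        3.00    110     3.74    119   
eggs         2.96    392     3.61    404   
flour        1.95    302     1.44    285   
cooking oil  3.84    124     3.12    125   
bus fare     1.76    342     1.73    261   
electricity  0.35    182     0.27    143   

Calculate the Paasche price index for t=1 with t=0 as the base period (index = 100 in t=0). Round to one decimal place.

103.1

Paasche price index uses current-period quantities as weights.
ΣP(t=1)·Q(t=1) = 3.74×119 + 3.61×404 + 1.44×285 + 3.12×125 + 1.73×261 + 0.27×143 = 445.06 + 1458.44 + 410.4 + 390 + 451.53 + 38.61 = 3194.04
ΣP(t=0)·Q(t=1) = 3.00×119 + 2.96×404 + 1.95×285 + 3.84×125 + 1.76×261 + 0.35×143 = 357 + 1195.84 + 555.75 + 480 + 459.36 + 50.05 = 3098
Index = 3194.04 / 3098 × 100 = 103.1001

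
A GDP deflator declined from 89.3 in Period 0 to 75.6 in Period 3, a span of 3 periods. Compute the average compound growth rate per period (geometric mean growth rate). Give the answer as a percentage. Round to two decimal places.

Growth factor = (75.6/89.3)^(1/3) = (0.846585)^(1/3) = 0.945998
Growth rate = 0.945998 − 1 = -0.054002 = -5.4002%

-5.40%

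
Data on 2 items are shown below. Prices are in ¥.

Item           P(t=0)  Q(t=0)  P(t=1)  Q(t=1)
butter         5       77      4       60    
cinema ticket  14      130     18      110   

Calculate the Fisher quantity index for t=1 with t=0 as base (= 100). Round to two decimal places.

83.64

Laspeyres component (base-period weights):
ΣP(t=0)Q(t=1) = 5×60 + 14×110 = 300 + 1540 = 1840
ΣP(t=0)Q(t=0) = 5×77 + 14×130 = 385 + 1820 = 2205
L = 1840 / 2205 × 100 = 83.4467
Paasche component (current-period weights):
ΣP(t=1)Q(t=1) = 4×60 + 18×110 = 240 + 1980 = 2220
ΣP(t=1)Q(t=0) = 4×77 + 18×130 = 308 + 2340 = 2648
P = 2220 / 2648 × 100 = 83.8369
Fisher = √(L × P) = √(83.4467 × 83.8369) = 83.6416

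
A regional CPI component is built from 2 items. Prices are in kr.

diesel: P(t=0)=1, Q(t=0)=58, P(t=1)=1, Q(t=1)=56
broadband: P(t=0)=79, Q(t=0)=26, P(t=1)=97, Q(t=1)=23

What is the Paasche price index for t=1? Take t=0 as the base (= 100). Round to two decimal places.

Paasche price index uses current-period quantities as weights.
ΣP(t=1)·Q(t=1) = 1×56 + 97×23 = 56 + 2231 = 2287
ΣP(t=0)·Q(t=1) = 1×56 + 79×23 = 56 + 1817 = 1873
Index = 2287 / 1873 × 100 = 122.1036

122.10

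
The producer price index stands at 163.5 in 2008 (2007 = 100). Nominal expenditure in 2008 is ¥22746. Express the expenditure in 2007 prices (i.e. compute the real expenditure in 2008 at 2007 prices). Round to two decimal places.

13911.93

Real = Nominal ÷ (Index/100) = 22746 ÷ (163.5/100)
     = 22746 ÷ 1.635 = 13911.9266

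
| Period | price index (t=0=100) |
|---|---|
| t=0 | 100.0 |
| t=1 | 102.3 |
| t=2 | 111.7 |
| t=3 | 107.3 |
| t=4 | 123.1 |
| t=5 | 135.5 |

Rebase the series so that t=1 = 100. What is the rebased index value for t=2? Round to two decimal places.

109.19

Rebased(t=2) = 111.7 / 102.3 × 100 = 109.1887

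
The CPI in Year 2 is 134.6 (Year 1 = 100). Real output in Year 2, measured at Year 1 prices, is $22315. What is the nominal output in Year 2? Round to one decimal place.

30036.0

Nominal = Real × (Index/100) = 22315 × (134.6/100)
        = 22315 × 1.346 = 30035.9900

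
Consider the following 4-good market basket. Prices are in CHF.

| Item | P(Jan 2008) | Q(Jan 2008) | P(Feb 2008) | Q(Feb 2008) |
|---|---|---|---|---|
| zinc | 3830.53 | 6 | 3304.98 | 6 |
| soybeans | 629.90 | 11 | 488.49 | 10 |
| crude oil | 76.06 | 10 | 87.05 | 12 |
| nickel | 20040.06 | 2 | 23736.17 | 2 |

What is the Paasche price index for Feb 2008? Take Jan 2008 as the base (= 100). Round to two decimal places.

Paasche price index uses current-period quantities as weights.
ΣP(Feb 2008)·Q(Feb 2008) = 3304.98×6 + 488.49×10 + 87.05×12 + 23736.17×2 = 19829.88 + 4884.9 + 1044.6 + 47472.34 = 73231.72
ΣP(Jan 2008)·Q(Feb 2008) = 3830.53×6 + 629.90×10 + 76.06×12 + 20040.06×2 = 22983.18 + 6299 + 912.72 + 40080.12 = 70275.02
Index = 73231.72 / 70275.02 × 100 = 104.2073

104.21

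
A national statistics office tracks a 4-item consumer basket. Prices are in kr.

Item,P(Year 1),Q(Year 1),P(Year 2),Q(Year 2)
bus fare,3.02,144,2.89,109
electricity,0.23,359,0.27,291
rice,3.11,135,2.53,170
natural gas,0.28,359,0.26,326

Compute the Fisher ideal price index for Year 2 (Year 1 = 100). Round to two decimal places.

Laspeyres component (base-period weights):
ΣP(Year 2)Q(Year 1) = 2.89×144 + 0.27×359 + 2.53×135 + 0.26×359 = 416.16 + 96.93 + 341.55 + 93.34 = 947.98
ΣP(Year 1)Q(Year 1) = 3.02×144 + 0.23×359 + 3.11×135 + 0.28×359 = 434.88 + 82.57 + 419.85 + 100.52 = 1037.82
L = 947.98 / 1037.82 × 100 = 91.3434
Paasche component (current-period weights):
ΣP(Year 2)Q(Year 2) = 2.89×109 + 0.27×291 + 2.53×170 + 0.26×326 = 315.01 + 78.57 + 430.1 + 84.76 = 908.44
ΣP(Year 1)Q(Year 2) = 3.02×109 + 0.23×291 + 3.11×170 + 0.28×326 = 329.18 + 66.93 + 528.7 + 91.28 = 1016.09
P = 908.44 / 1016.09 × 100 = 89.4055
Fisher = √(L × P) = √(91.3434 × 89.4055) = 90.3692

90.37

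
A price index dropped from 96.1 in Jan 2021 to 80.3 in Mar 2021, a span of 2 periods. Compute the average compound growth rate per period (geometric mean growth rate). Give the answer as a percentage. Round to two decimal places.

-8.59%

Growth factor = (80.3/96.1)^(1/2) = (0.835588)^(1/2) = 0.914105
Growth rate = 0.914105 − 1 = -0.085895 = -8.5895%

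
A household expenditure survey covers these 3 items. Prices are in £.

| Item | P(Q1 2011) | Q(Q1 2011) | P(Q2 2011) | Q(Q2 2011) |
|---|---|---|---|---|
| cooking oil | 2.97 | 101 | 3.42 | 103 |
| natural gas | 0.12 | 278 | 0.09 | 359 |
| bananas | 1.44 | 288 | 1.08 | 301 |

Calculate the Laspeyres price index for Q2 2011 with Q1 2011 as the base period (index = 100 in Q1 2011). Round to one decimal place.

Laspeyres price index uses base-period quantities as weights.
ΣP(Q2 2011)·Q(Q1 2011) = 3.42×101 + 0.09×278 + 1.08×288 = 345.42 + 25.02 + 311.04 = 681.48
ΣP(Q1 2011)·Q(Q1 2011) = 2.97×101 + 0.12×278 + 1.44×288 = 299.97 + 33.36 + 414.72 = 748.05
Index = 681.48 / 748.05 × 100 = 91.1009

91.1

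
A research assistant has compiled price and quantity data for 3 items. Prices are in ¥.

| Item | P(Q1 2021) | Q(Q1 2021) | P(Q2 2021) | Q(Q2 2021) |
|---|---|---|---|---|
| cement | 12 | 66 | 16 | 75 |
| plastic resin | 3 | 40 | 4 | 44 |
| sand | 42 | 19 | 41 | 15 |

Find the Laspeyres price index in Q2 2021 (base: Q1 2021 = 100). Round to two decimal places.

Laspeyres price index uses base-period quantities as weights.
ΣP(Q2 2021)·Q(Q1 2021) = 16×66 + 4×40 + 41×19 = 1056 + 160 + 779 = 1995
ΣP(Q1 2021)·Q(Q1 2021) = 12×66 + 3×40 + 42×19 = 792 + 120 + 798 = 1710
Index = 1995 / 1710 × 100 = 116.6667

116.67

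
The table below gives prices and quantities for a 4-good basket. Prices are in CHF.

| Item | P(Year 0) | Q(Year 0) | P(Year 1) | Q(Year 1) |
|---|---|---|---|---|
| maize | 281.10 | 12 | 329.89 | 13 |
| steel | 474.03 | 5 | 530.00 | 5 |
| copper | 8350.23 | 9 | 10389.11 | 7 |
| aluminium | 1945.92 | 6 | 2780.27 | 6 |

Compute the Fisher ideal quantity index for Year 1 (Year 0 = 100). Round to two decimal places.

Laspeyres component (base-period weights):
ΣP(Year 0)Q(Year 1) = 281.10×13 + 474.03×5 + 8350.23×7 + 1945.92×6 = 3654.3 + 2370.15 + 58451.61 + 11675.52 = 76151.58
ΣP(Year 0)Q(Year 0) = 281.10×12 + 474.03×5 + 8350.23×9 + 1945.92×6 = 3373.2 + 2370.15 + 75152.07 + 11675.52 = 92570.94
L = 76151.58 / 92570.94 × 100 = 82.2629
Paasche component (current-period weights):
ΣP(Year 1)Q(Year 1) = 329.89×13 + 530.00×5 + 10389.11×7 + 2780.27×6 = 4288.57 + 2650 + 72723.77 + 16681.62 = 96343.96
ΣP(Year 1)Q(Year 0) = 329.89×12 + 530.00×5 + 10389.11×9 + 2780.27×6 = 3958.68 + 2650 + 93501.99 + 16681.62 = 116792.29
P = 96343.96 / 116792.29 × 100 = 82.4917
Fisher = √(L × P) = √(82.2629 × 82.4917) = 82.3772

82.38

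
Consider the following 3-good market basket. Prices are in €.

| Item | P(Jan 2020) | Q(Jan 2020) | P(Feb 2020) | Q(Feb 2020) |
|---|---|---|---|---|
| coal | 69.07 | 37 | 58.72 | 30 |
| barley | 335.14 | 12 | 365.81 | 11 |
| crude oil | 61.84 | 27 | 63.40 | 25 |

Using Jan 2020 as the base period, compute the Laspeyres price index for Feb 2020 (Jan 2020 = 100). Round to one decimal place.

100.3

Laspeyres price index uses base-period quantities as weights.
ΣP(Feb 2020)·Q(Jan 2020) = 58.72×37 + 365.81×12 + 63.40×27 = 2172.64 + 4389.72 + 1711.8 = 8274.16
ΣP(Jan 2020)·Q(Jan 2020) = 69.07×37 + 335.14×12 + 61.84×27 = 2555.59 + 4021.68 + 1669.68 = 8246.95
Index = 8274.16 / 8246.95 × 100 = 100.3299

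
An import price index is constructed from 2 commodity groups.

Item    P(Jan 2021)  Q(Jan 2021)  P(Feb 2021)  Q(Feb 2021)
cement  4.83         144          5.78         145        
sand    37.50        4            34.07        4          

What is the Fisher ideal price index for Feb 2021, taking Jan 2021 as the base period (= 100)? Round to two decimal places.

114.57

Laspeyres component (base-period weights):
ΣP(Feb 2021)Q(Jan 2021) = 5.78×144 + 34.07×4 = 832.32 + 136.28 = 968.6
ΣP(Jan 2021)Q(Jan 2021) = 4.83×144 + 37.50×4 = 695.52 + 150 = 845.52
L = 968.6 / 845.52 × 100 = 114.5567
Paasche component (current-period weights):
ΣP(Feb 2021)Q(Feb 2021) = 5.78×145 + 34.07×4 = 838.1 + 136.28 = 974.38
ΣP(Jan 2021)Q(Feb 2021) = 4.83×145 + 37.50×4 = 700.35 + 150 = 850.35
P = 974.38 / 850.35 × 100 = 114.5858
Fisher = √(L × P) = √(114.5567 × 114.5858) = 114.5712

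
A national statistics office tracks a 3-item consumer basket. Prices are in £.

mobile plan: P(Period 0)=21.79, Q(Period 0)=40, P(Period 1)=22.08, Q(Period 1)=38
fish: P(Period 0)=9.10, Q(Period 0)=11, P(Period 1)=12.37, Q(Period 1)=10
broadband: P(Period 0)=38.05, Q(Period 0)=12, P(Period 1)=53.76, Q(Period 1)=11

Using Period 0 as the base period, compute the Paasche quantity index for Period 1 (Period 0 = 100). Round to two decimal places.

Paasche quantity index uses current-period prices as weights.
ΣP(Period 1)·Q(Period 1) = 22.08×38 + 12.37×10 + 53.76×11 = 839.04 + 123.7 + 591.36 = 1554.1
ΣP(Period 1)·Q(Period 0) = 22.08×40 + 12.37×11 + 53.76×12 = 883.2 + 136.07 + 645.12 = 1664.39
Index = 1554.1 / 1664.39 × 100 = 93.3735

93.37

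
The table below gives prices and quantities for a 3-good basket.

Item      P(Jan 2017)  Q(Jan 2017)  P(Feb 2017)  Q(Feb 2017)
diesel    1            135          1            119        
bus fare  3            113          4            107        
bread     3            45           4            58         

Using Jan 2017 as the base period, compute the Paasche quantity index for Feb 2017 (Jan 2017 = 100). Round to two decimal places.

101.56

Paasche quantity index uses current-period prices as weights.
ΣP(Feb 2017)·Q(Feb 2017) = 1×119 + 4×107 + 4×58 = 119 + 428 + 232 = 779
ΣP(Feb 2017)·Q(Jan 2017) = 1×135 + 4×113 + 4×45 = 135 + 452 + 180 = 767
Index = 779 / 767 × 100 = 101.5645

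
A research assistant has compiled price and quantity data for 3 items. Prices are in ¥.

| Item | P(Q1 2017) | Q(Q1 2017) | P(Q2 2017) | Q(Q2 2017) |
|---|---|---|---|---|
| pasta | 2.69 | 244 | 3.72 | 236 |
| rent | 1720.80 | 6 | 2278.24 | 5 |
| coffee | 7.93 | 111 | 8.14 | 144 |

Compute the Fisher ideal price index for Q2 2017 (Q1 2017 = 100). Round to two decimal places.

130.00

Laspeyres component (base-period weights):
ΣP(Q2 2017)Q(Q1 2017) = 3.72×244 + 2278.24×6 + 8.14×111 = 907.68 + 13669.44 + 903.54 = 15480.66
ΣP(Q1 2017)Q(Q1 2017) = 2.69×244 + 1720.80×6 + 7.93×111 = 656.36 + 10324.8 + 880.23 = 11861.39
L = 15480.66 / 11861.39 × 100 = 130.5130
Paasche component (current-period weights):
ΣP(Q2 2017)Q(Q2 2017) = 3.72×236 + 2278.24×5 + 8.14×144 = 877.92 + 11391.2 + 1172.16 = 13441.28
ΣP(Q1 2017)Q(Q2 2017) = 2.69×236 + 1720.80×5 + 7.93×144 = 634.84 + 8604 + 1141.92 = 10380.76
P = 13441.28 / 10380.76 × 100 = 129.4826
Fisher = √(L × P) = √(130.5130 × 129.4826) = 129.9968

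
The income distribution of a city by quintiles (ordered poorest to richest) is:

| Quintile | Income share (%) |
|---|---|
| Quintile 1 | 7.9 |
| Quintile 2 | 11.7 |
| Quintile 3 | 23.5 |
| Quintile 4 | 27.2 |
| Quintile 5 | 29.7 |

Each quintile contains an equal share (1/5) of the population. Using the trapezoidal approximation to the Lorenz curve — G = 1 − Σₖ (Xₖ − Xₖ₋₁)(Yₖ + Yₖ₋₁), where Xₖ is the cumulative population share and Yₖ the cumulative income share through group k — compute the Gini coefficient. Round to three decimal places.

0.236

Cumulative income shares Yₖ: 0.0790, 0.1960, 0.4310, 0.7030, 1.0000
Σ (Xₖ−Xₖ₋₁)(Yₖ+Yₖ₋₁) = (1/5)(0.0790+0.0000) + (1/5)(0.1960+0.0790) + (1/5)(0.4310+0.1960) + (1/5)(0.7030+0.4310) + (1/5)(1.0000+0.7030)
  = 0.0158 + 0.0550 + 0.1254 + 0.2268 + 0.3406 = 0.7636
G = 1 − 0.7636 = 0.2364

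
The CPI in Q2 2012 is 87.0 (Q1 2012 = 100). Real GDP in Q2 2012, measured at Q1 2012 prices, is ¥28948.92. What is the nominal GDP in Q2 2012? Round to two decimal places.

Nominal = Real × (Index/100) = 28948.92 × (87.0/100)
        = 28948.92 × 0.870 = 25185.5604

25185.56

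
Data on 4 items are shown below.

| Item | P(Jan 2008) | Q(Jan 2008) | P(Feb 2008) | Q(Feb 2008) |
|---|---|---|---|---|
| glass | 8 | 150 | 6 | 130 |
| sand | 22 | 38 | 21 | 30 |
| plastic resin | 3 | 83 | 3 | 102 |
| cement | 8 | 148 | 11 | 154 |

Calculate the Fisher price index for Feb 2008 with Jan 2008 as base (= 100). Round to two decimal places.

104.18

Laspeyres component (base-period weights):
ΣP(Feb 2008)Q(Jan 2008) = 6×150 + 21×38 + 3×83 + 11×148 = 900 + 798 + 249 + 1628 = 3575
ΣP(Jan 2008)Q(Jan 2008) = 8×150 + 22×38 + 3×83 + 8×148 = 1200 + 836 + 249 + 1184 = 3469
L = 3575 / 3469 × 100 = 103.0556
Paasche component (current-period weights):
ΣP(Feb 2008)Q(Feb 2008) = 6×130 + 21×30 + 3×102 + 11×154 = 780 + 630 + 306 + 1694 = 3410
ΣP(Jan 2008)Q(Feb 2008) = 8×130 + 22×30 + 3×102 + 8×154 = 1040 + 660 + 306 + 1232 = 3238
P = 3410 / 3238 × 100 = 105.3119
Fisher = √(L × P) = √(103.0556 × 105.3119) = 104.1777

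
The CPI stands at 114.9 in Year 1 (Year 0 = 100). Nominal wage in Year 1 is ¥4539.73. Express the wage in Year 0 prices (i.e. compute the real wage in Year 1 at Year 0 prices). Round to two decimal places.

Real = Nominal ÷ (Index/100) = 4539.73 ÷ (114.9/100)
     = 4539.73 ÷ 1.149 = 3951.0270

3951.03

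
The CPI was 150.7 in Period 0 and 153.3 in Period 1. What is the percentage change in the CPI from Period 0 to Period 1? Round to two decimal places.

1.73%

Change = (153.3 − 150.7) / 150.7 × 100
       = 2.6 / 150.7 × 100 = 1.7253%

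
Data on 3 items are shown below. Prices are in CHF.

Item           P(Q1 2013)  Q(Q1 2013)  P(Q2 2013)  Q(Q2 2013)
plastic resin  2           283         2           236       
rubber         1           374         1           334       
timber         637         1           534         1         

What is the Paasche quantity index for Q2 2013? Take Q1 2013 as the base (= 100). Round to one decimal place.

90.9

Paasche quantity index uses current-period prices as weights.
ΣP(Q2 2013)·Q(Q2 2013) = 2×236 + 1×334 + 534×1 = 472 + 334 + 534 = 1340
ΣP(Q2 2013)·Q(Q1 2013) = 2×283 + 1×374 + 534×1 = 566 + 374 + 534 = 1474
Index = 1340 / 1474 × 100 = 90.9091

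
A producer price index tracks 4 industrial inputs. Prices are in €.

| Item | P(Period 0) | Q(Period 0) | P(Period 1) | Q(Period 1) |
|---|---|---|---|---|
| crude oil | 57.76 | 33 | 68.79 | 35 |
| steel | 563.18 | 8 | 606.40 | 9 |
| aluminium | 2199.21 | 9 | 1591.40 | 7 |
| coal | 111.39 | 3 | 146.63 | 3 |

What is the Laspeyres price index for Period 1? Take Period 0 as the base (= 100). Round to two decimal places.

Laspeyres price index uses base-period quantities as weights.
ΣP(Period 1)·Q(Period 0) = 68.79×33 + 606.40×8 + 1591.40×9 + 146.63×3 = 2270.07 + 4851.2 + 14322.6 + 439.89 = 21883.76
ΣP(Period 0)·Q(Period 0) = 57.76×33 + 563.18×8 + 2199.21×9 + 111.39×3 = 1906.08 + 4505.44 + 19792.89 + 334.17 = 26538.58
Index = 21883.76 / 26538.58 × 100 = 82.4602

82.46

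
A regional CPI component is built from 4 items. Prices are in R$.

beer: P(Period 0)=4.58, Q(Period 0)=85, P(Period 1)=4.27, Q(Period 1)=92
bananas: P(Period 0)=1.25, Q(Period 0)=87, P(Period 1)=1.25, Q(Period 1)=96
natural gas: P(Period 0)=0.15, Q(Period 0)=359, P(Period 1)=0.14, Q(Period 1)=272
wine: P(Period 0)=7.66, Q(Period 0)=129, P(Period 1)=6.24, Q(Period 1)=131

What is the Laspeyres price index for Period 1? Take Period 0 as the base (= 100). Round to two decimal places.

86.16

Laspeyres price index uses base-period quantities as weights.
ΣP(Period 1)·Q(Period 0) = 4.27×85 + 1.25×87 + 0.14×359 + 6.24×129 = 362.95 + 108.75 + 50.26 + 804.96 = 1326.92
ΣP(Period 0)·Q(Period 0) = 4.58×85 + 1.25×87 + 0.15×359 + 7.66×129 = 389.3 + 108.75 + 53.85 + 988.14 = 1540.04
Index = 1326.92 / 1540.04 × 100 = 86.1614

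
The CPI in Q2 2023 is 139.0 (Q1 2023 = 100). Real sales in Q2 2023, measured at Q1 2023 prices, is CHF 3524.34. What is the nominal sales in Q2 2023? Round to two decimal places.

4898.83

Nominal = Real × (Index/100) = 3524.34 × (139.0/100)
        = 3524.34 × 1.390 = 4898.8326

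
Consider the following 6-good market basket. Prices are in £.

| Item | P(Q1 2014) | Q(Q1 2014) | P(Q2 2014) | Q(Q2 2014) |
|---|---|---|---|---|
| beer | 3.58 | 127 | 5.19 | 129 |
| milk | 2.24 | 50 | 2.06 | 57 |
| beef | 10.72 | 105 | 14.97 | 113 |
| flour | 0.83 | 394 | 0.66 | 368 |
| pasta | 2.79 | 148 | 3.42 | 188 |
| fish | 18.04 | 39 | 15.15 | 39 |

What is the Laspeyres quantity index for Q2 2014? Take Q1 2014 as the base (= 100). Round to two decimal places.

106.33

Laspeyres quantity index uses base-period prices as weights.
ΣP(Q1 2014)·Q(Q2 2014) = 3.58×129 + 2.24×57 + 10.72×113 + 0.83×368 + 2.79×188 + 18.04×39 = 461.82 + 127.68 + 1211.36 + 305.44 + 524.52 + 703.56 = 3334.38
ΣP(Q1 2014)·Q(Q1 2014) = 3.58×127 + 2.24×50 + 10.72×105 + 0.83×394 + 2.79×148 + 18.04×39 = 454.66 + 112 + 1125.6 + 327.02 + 412.92 + 703.56 = 3135.76
Index = 3334.38 / 3135.76 × 100 = 106.3340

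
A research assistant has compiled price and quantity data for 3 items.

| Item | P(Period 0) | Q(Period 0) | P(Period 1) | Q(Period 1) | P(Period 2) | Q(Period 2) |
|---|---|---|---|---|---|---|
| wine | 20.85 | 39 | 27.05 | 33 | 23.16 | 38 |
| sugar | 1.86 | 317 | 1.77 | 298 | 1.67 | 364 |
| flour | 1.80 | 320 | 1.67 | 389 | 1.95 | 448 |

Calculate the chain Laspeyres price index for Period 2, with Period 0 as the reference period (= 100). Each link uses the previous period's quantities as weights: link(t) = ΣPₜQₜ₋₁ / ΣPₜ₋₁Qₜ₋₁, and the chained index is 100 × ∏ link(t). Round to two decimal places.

Link Period 0→Period 1:
ΣP(Period 1)Q(Period 0) = 27.05×39 + 1.77×317 + 1.67×320 = 1054.95 + 561.09 + 534.4 = 2150.44
ΣP(Period 0)Q(Period 0) = 20.85×39 + 1.86×317 + 1.80×320 = 813.15 + 589.62 + 576 = 1978.77
link = 2150.44/1978.77 = 1.086756
Link Period 1→Period 2:
ΣP(Period 2)Q(Period 1) = 23.16×33 + 1.67×298 + 1.95×389 = 764.28 + 497.66 + 758.55 = 2020.49
ΣP(Period 1)Q(Period 1) = 27.05×33 + 1.77×298 + 1.67×389 = 892.65 + 527.46 + 649.63 = 2069.74
link = 2020.49/2069.74 = 0.976205
Chained index = 100 × 1.086756 × 0.976205 = 106.0896

106.09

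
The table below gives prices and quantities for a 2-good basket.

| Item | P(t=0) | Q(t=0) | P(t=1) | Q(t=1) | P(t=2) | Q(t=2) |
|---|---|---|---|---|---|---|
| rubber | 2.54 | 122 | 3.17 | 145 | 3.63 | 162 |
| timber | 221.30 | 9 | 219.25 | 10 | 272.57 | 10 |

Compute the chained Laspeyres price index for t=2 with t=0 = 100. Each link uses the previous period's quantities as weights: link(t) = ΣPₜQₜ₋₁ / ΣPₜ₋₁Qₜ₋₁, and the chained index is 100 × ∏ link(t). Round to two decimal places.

125.73

Link t=0→t=1:
ΣP(t=1)Q(t=0) = 3.17×122 + 219.25×9 = 386.74 + 1973.25 = 2359.99
ΣP(t=0)Q(t=0) = 2.54×122 + 221.30×9 = 309.88 + 1991.7 = 2301.58
link = 2359.99/2301.58 = 1.025378
Link t=1→t=2:
ΣP(t=2)Q(t=1) = 3.63×145 + 272.57×10 = 526.35 + 2725.7 = 3252.05
ΣP(t=1)Q(t=1) = 3.17×145 + 219.25×10 = 459.65 + 2192.5 = 2652.15
link = 3252.05/2652.15 = 1.226194
Chained index = 100 × 1.025378 × 1.226194 = 125.7312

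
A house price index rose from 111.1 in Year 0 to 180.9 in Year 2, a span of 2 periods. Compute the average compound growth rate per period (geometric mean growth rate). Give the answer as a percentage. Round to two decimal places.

Growth factor = (180.9/111.1)^(1/2) = (1.628263)^(1/2) = 1.276034
Growth rate = 1.276034 − 1 = 0.276034 = 27.6034%

27.60%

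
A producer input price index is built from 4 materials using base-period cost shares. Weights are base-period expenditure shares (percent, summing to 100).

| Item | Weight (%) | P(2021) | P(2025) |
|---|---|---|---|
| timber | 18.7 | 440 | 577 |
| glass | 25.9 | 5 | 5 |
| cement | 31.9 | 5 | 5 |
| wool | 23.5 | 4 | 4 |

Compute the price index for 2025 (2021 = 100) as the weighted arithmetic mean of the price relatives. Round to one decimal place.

timber: 18.7 × (577/440) = 18.7 × 1.311364 = 24.5225
glass: 25.9 × (5/5) = 25.9 × 1.000000 = 25.9000
cement: 31.9 × (5/5) = 31.9 × 1.000000 = 31.9000
wool: 23.5 × (4/4) = 23.5 × 1.000000 = 23.5000
Index = Σ wᵢ·(p₁ᵢ/p₀ᵢ) = 24.5225 + 25.9000 + 31.9000 + 23.5000 = 105.8225

105.8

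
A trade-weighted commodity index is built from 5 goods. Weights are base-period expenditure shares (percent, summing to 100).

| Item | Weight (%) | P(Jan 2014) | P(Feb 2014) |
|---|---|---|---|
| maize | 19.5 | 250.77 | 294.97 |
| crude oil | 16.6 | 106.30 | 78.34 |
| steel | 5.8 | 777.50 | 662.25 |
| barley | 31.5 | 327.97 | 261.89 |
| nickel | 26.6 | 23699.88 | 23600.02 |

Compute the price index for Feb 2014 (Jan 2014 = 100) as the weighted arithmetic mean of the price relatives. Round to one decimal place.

91.8

maize: 19.5 × (294.97/250.77) = 19.5 × 1.176257 = 22.9370
crude oil: 16.6 × (78.34/106.30) = 16.6 × 0.736971 = 12.2337
steel: 5.8 × (662.25/777.50) = 5.8 × 0.851768 = 4.9403
barley: 31.5 × (261.89/327.97) = 31.5 × 0.798518 = 25.1533
nickel: 26.6 × (23600.02/23699.88) = 26.6 × 0.995786 = 26.4879
Index = Σ wᵢ·(p₁ᵢ/p₀ᵢ) = 22.9370 + 12.2337 + 4.9403 + 25.1533 + 26.4879 = 91.7522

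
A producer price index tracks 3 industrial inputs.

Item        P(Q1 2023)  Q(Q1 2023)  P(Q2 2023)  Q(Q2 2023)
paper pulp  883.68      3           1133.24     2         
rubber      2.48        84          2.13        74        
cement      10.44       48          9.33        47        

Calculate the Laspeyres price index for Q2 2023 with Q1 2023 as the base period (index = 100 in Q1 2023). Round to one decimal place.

119.8

Laspeyres price index uses base-period quantities as weights.
ΣP(Q2 2023)·Q(Q1 2023) = 1133.24×3 + 2.13×84 + 9.33×48 = 3399.72 + 178.92 + 447.84 = 4026.48
ΣP(Q1 2023)·Q(Q1 2023) = 883.68×3 + 2.48×84 + 10.44×48 = 2651.04 + 208.32 + 501.12 = 3360.48
Index = 4026.48 / 3360.48 × 100 = 119.8186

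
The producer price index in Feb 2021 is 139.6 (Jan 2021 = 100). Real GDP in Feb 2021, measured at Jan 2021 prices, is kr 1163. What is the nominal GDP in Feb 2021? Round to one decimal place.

1623.5

Nominal = Real × (Index/100) = 1163 × (139.6/100)
        = 1163 × 1.396 = 1623.5480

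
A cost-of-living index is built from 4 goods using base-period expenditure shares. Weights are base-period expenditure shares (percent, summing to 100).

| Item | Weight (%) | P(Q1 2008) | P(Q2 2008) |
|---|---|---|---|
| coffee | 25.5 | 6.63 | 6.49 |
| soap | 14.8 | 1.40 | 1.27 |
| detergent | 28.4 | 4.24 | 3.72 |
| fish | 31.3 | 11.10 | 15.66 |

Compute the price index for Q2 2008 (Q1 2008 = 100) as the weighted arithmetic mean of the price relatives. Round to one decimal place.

coffee: 25.5 × (6.49/6.63) = 25.5 × 0.978884 = 24.9615
soap: 14.8 × (1.27/1.40) = 14.8 × 0.907143 = 13.4257
detergent: 28.4 × (3.72/4.24) = 28.4 × 0.877358 = 24.9170
fish: 31.3 × (15.66/11.10) = 31.3 × 1.410811 = 44.1584
Index = Σ wᵢ·(p₁ᵢ/p₀ᵢ) = 24.9615 + 13.4257 + 24.9170 + 44.1584 = 107.4626

107.5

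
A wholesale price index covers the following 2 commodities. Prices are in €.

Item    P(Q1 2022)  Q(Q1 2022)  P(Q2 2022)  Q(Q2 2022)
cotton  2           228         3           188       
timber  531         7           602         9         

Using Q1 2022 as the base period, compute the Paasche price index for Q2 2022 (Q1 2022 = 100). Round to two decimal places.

116.04

Paasche price index uses current-period quantities as weights.
ΣP(Q2 2022)·Q(Q2 2022) = 3×188 + 602×9 = 564 + 5418 = 5982
ΣP(Q1 2022)·Q(Q2 2022) = 2×188 + 531×9 = 376 + 4779 = 5155
Index = 5982 / 5155 × 100 = 116.0427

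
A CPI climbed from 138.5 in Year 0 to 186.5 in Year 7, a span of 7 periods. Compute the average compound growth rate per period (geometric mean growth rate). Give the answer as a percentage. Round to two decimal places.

Growth factor = (186.5/138.5)^(1/7) = (1.346570)^(1/7) = 1.043425
Growth rate = 1.043425 − 1 = 0.043425 = 4.3425%

4.34%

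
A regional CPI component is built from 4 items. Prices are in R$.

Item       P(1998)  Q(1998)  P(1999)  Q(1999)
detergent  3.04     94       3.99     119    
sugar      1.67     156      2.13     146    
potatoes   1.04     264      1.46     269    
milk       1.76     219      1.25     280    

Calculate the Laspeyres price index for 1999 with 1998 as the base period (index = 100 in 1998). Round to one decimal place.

113.3

Laspeyres price index uses base-period quantities as weights.
ΣP(1999)·Q(1998) = 3.99×94 + 2.13×156 + 1.46×264 + 1.25×219 = 375.06 + 332.28 + 385.44 + 273.75 = 1366.53
ΣP(1998)·Q(1998) = 3.04×94 + 1.67×156 + 1.04×264 + 1.76×219 = 285.76 + 260.52 + 274.56 + 385.44 = 1206.28
Index = 1366.53 / 1206.28 × 100 = 113.2846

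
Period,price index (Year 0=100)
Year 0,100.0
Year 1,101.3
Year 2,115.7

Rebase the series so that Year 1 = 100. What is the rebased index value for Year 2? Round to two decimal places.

Rebased(Year 2) = 115.7 / 101.3 × 100 = 114.2152

114.22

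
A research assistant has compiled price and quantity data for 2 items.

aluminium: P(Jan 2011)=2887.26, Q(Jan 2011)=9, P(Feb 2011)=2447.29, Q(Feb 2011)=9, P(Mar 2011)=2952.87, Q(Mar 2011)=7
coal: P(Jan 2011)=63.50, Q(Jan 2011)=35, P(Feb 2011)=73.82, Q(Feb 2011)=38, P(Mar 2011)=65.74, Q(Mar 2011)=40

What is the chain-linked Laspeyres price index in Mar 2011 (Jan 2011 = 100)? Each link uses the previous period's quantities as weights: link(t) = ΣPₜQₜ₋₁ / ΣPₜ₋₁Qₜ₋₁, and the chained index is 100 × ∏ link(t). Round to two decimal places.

102.15

Link Jan 2011→Feb 2011:
ΣP(Feb 2011)Q(Jan 2011) = 2447.29×9 + 73.82×35 = 22025.61 + 2583.7 = 24609.31
ΣP(Jan 2011)Q(Jan 2011) = 2887.26×9 + 63.50×35 = 25985.34 + 2222.5 = 28207.84
link = 24609.31/28207.84 = 0.872428
Link Feb 2011→Mar 2011:
ΣP(Mar 2011)Q(Feb 2011) = 2952.87×9 + 65.74×38 = 26575.83 + 2498.12 = 29073.95
ΣP(Feb 2011)Q(Feb 2011) = 2447.29×9 + 73.82×38 = 22025.61 + 2805.16 = 24830.77
link = 29073.95/24830.77 = 1.170884
Chained index = 100 × 0.872428 × 1.170884 = 102.1512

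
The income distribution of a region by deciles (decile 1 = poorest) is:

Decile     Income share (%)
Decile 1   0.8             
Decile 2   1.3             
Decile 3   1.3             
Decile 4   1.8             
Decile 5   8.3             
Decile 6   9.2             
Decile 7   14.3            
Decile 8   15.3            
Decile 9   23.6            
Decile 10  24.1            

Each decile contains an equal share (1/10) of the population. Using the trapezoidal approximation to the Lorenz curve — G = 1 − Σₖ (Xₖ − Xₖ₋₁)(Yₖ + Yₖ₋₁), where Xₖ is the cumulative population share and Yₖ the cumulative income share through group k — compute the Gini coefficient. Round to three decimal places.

0.474

Cumulative income shares Yₖ: 0.0080, 0.0210, 0.0340, 0.0520, 0.1350, 0.2270, 0.3700, 0.5230, 0.7590, 1.0000
Σ (Xₖ−Xₖ₋₁)(Yₖ+Yₖ₋₁) = (1/10)(0.0080+0.0000) + (1/10)(0.0210+0.0080) + (1/10)(0.0340+0.0210) + (1/10)(0.0520+0.0340) + (1/10)(0.1350+0.0520) + (1/10)(0.2270+0.1350) + (1/10)(0.3700+0.2270) + (1/10)(0.5230+0.3700) + (1/10)(0.7590+0.5230) + (1/10)(1.0000+0.7590)
  = 0.0008 + 0.0029 + 0.0055 + 0.0086 + 0.0187 + 0.0362 + 0.0597 + 0.0893 + 0.1282 + 0.1759 = 0.5258
G = 1 − 0.5258 = 0.4742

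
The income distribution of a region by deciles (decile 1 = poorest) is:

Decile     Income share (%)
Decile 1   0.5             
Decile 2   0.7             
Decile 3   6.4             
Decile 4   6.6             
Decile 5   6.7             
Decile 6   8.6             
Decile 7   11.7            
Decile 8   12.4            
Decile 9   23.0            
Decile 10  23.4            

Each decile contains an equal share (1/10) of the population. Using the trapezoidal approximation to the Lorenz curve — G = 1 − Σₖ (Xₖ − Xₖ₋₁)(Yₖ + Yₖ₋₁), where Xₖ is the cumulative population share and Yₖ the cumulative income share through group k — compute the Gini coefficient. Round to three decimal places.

Cumulative income shares Yₖ: 0.0050, 0.0120, 0.0760, 0.1420, 0.2090, 0.2950, 0.4120, 0.5360, 0.7660, 1.0000
Σ (Xₖ−Xₖ₋₁)(Yₖ+Yₖ₋₁) = (1/10)(0.0050+0.0000) + (1/10)(0.0120+0.0050) + (1/10)(0.0760+0.0120) + (1/10)(0.1420+0.0760) + (1/10)(0.2090+0.1420) + (1/10)(0.2950+0.2090) + (1/10)(0.4120+0.2950) + (1/10)(0.5360+0.4120) + (1/10)(0.7660+0.5360) + (1/10)(1.0000+0.7660)
  = 0.0005 + 0.0017 + 0.0088 + 0.0218 + 0.0351 + 0.0504 + 0.0707 + 0.0948 + 0.1302 + 0.1766 = 0.5906
G = 1 − 0.5906 = 0.4094

0.409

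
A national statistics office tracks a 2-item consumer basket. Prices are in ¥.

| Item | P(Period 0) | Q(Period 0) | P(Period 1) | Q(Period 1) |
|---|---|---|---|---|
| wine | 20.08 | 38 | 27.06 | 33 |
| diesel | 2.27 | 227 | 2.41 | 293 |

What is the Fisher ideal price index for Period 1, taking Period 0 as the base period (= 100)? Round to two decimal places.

Laspeyres component (base-period weights):
ΣP(Period 1)Q(Period 0) = 27.06×38 + 2.41×227 = 1028.28 + 547.07 = 1575.35
ΣP(Period 0)Q(Period 0) = 20.08×38 + 2.27×227 = 763.04 + 515.29 = 1278.33
L = 1575.35 / 1278.33 × 100 = 123.2350
Paasche component (current-period weights):
ΣP(Period 1)Q(Period 1) = 27.06×33 + 2.41×293 = 892.98 + 706.13 = 1599.11
ΣP(Period 0)Q(Period 1) = 20.08×33 + 2.27×293 = 662.64 + 665.11 = 1327.75
P = 1599.11 / 1327.75 × 100 = 120.4376
Fisher = √(L × P) = √(123.2350 × 120.4376) = 121.8283

121.83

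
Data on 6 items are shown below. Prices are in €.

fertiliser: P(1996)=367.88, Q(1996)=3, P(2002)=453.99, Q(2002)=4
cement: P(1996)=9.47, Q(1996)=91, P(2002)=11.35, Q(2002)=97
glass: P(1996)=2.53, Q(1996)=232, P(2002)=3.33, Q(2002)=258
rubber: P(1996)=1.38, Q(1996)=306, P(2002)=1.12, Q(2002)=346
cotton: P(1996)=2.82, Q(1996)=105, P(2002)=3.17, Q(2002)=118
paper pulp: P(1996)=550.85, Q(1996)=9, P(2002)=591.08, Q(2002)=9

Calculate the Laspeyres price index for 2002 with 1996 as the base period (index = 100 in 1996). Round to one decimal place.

111.4

Laspeyres price index uses base-period quantities as weights.
ΣP(2002)·Q(1996) = 453.99×3 + 11.35×91 + 3.33×232 + 1.12×306 + 3.17×105 + 591.08×9 = 1361.97 + 1032.85 + 772.56 + 342.72 + 332.85 + 5319.72 = 9162.67
ΣP(1996)·Q(1996) = 367.88×3 + 9.47×91 + 2.53×232 + 1.38×306 + 2.82×105 + 550.85×9 = 1103.64 + 861.77 + 586.96 + 422.28 + 296.1 + 4957.65 = 8228.4
Index = 9162.67 / 8228.4 × 100 = 111.3542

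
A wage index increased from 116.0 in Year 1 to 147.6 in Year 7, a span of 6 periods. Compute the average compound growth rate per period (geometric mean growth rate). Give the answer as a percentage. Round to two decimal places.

4.10%

Growth factor = (147.6/116.0)^(1/6) = (1.272414)^(1/6) = 1.040970
Growth rate = 1.040970 − 1 = 0.040970 = 4.0970%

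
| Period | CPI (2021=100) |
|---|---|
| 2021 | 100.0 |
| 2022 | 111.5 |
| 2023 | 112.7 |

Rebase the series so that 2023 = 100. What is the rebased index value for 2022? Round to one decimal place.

Rebased(2022) = 111.5 / 112.7 × 100 = 98.9352

98.9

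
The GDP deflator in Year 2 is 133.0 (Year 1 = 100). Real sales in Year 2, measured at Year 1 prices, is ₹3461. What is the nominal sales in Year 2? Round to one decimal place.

Nominal = Real × (Index/100) = 3461 × (133.0/100)
        = 3461 × 1.330 = 4603.1300

4603.1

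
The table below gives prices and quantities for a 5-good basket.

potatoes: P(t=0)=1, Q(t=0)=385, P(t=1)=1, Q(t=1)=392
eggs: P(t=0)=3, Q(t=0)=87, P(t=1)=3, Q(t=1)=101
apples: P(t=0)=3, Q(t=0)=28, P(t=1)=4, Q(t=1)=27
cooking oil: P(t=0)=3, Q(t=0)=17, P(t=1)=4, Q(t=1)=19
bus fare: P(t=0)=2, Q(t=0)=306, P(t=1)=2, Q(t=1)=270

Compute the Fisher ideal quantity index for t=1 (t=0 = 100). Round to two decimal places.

Laspeyres component (base-period weights):
ΣP(t=0)Q(t=1) = 1×392 + 3×101 + 3×27 + 3×19 + 2×270 = 392 + 303 + 81 + 57 + 540 = 1373
ΣP(t=0)Q(t=0) = 1×385 + 3×87 + 3×28 + 3×17 + 2×306 = 385 + 261 + 84 + 51 + 612 = 1393
L = 1373 / 1393 × 100 = 98.5642
Paasche component (current-period weights):
ΣP(t=1)Q(t=1) = 1×392 + 3×101 + 4×27 + 4×19 + 2×270 = 392 + 303 + 108 + 76 + 540 = 1419
ΣP(t=1)Q(t=0) = 1×385 + 3×87 + 4×28 + 4×17 + 2×306 = 385 + 261 + 112 + 68 + 612 = 1438
P = 1419 / 1438 × 100 = 98.6787
Fisher = √(L × P) = √(98.5642 × 98.6787) = 98.6215

98.62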